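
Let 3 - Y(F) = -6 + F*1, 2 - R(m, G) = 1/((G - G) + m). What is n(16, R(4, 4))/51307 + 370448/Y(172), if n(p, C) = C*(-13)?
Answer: -76026316977/33452164 ≈ -2272.7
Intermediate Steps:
R(m, G) = 2 - 1/m (R(m, G) = 2 - 1/((G - G) + m) = 2 - 1/(0 + m) = 2 - 1/m)
n(p, C) = -13*C
Y(F) = 9 - F (Y(F) = 3 - (-6 + F*1) = 3 - (-6 + F) = 3 + (6 - F) = 9 - F)
n(16, R(4, 4))/51307 + 370448/Y(172) = -13*(2 - 1/4)/51307 + 370448/(9 - 1*172) = -13*(2 - 1*¼)*(1/51307) + 370448/(9 - 172) = -13*(2 - ¼)*(1/51307) + 370448/(-163) = -13*7/4*(1/51307) + 370448*(-1/163) = -91/4*1/51307 - 370448/163 = -91/205228 - 370448/163 = -76026316977/33452164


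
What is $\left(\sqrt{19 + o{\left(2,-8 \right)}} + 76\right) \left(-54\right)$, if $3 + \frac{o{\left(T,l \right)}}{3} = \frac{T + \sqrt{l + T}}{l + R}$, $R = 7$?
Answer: $-4104 - 54 \sqrt{4 - 3 i \sqrt{6}} \approx -4238.3 + 79.79 i$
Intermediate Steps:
$o{\left(T,l \right)} = -9 + \frac{3 \left(T + \sqrt{T + l}\right)}{7 + l}$ ($o{\left(T,l \right)} = -9 + 3 \frac{T + \sqrt{l + T}}{l + 7} = -9 + 3 \frac{T + \sqrt{T + l}}{7 + l} = -9 + \frac{3 \left(T + \sqrt{T + l}\right)}{7 + l}$)
$\left(\sqrt{19 + o{\left(2,-8 \right)}} + 76\right) \left(-54\right) = \left(\sqrt{19 + \frac{3 \left(-21 + 2 + \sqrt{2 - 8} - -24\right)}{7 - 8}} + 76\right) \left(-54\right) = \left(\sqrt{19 + \frac{3 \left(-21 + 2 + \sqrt{-6} + 24\right)}{-1}} + 76\right) \left(-54\right) = \left(\sqrt{19 + 3 \left(-1\right) \left(-21 + 2 + i \sqrt{6} + 24\right)} + 76\right) \left(-54\right) = \left(\sqrt{19 + 3 \left(-1\right) \left(5 + i \sqrt{6}\right)} + 76\right) \left(-54\right) = \left(\sqrt{19 - \left(15 + 3 i \sqrt{6}\right)} + 76\right) \left(-54\right) = \left(\sqrt{4 - 3 i \sqrt{6}} + 76\right) \left(-54\right) = \left(76 + \sqrt{4 - 3 i \sqrt{6}}\right) \left(-54\right) = -4104 - 54 \sqrt{4 - 3 i \sqrt{6}}$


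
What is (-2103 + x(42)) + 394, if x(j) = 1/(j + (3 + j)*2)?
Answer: -225587/132 ≈ -1709.0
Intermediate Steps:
x(j) = 1/(6 + 3*j) (x(j) = 1/(j + (6 + 2*j)) = 1/(6 + 3*j))
(-2103 + x(42)) + 394 = (-2103 + 1/(3*(2 + 42))) + 394 = (-2103 + (1/3)/44) + 394 = (-2103 + (1/3)*(1/44)) + 394 = (-2103 + 1/132) + 394 = -277595/132 + 394 = -225587/132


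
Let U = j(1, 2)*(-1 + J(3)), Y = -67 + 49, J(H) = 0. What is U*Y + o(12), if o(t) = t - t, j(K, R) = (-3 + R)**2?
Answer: 18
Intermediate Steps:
Y = -18
o(t) = 0
U = -1 (U = (-3 + 2)**2*(-1 + 0) = (-1)**2*(-1) = 1*(-1) = -1)
U*Y + o(12) = -1*(-18) + 0 = 18 + 0 = 18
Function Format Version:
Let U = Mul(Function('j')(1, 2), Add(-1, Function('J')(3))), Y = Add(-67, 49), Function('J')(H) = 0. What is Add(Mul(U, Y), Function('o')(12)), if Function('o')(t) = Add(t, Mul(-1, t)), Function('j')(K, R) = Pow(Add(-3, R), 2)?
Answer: 18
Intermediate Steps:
Y = -18
Function('o')(t) = 0
U = -1 (U = Mul(Pow(Add(-3, 2), 2), Add(-1, 0)) = Mul(Pow(-1, 2), -1) = Mul(1, -1) = -1)
Add(Mul(U, Y), Function('o')(12)) = Add(Mul(-1, -18), 0) = Add(18, 0) = 18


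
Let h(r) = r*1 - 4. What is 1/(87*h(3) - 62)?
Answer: -1/149 ≈ -0.0067114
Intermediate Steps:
h(r) = -4 + r (h(r) = r - 4 = -4 + r)
1/(87*h(3) - 62) = 1/(87*(-4 + 3) - 62) = 1/(87*(-1) - 62) = 1/(-87 - 62) = 1/(-149) = -1/149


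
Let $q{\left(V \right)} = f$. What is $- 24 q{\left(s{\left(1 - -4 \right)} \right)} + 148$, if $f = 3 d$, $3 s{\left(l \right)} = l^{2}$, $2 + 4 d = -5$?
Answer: $274$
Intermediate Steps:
$d = - \frac{7}{4}$ ($d = - \frac{1}{2} + \frac{1}{4} \left(-5\right) = - \frac{1}{2} - \frac{5}{4} = - \frac{7}{4} \approx -1.75$)
$s{\left(l \right)} = \frac{l^{2}}{3}$
$f = - \frac{21}{4}$ ($f = 3 \left(- \frac{7}{4}\right) = - \frac{21}{4} \approx -5.25$)
$q{\left(V \right)} = - \frac{21}{4}$
$- 24 q{\left(s{\left(1 - -4 \right)} \right)} + 148 = \left(-24\right) \left(- \frac{21}{4}\right) + 148 = 126 + 148 = 274$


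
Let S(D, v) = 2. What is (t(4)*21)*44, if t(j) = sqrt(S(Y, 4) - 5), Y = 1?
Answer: 924*I*sqrt(3) ≈ 1600.4*I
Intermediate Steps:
t(j) = I*sqrt(3) (t(j) = sqrt(2 - 5) = sqrt(-3) = I*sqrt(3))
(t(4)*21)*44 = ((I*sqrt(3))*21)*44 = (21*I*sqrt(3))*44 = 924*I*sqrt(3)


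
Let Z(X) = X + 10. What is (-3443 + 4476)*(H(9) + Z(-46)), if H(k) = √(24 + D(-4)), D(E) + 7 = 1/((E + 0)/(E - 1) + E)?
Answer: -37188 + 1033*√267/4 ≈ -32968.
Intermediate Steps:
Z(X) = 10 + X
D(E) = -7 + 1/(E + E/(-1 + E)) (D(E) = -7 + 1/((E + 0)/(E - 1) + E) = -7 + 1/(E/(-1 + E) + E) = -7 + 1/(E + E/(-1 + E)))
H(k) = √267/4 (H(k) = √(24 + (-7 + 1/(-4) - 1/(-4)²)) = √(24 + (-7 - ¼ - 1*1/16)) = √(24 + (-7 - ¼ - 1/16)) = √(24 - 117/16) = √(267/16) = √267/4)
(-3443 + 4476)*(H(9) + Z(-46)) = (-3443 + 4476)*(√267/4 + (10 - 46)) = 1033*(√267/4 - 36) = 1033*(-36 + √267/4) = -37188 + 1033*√267/4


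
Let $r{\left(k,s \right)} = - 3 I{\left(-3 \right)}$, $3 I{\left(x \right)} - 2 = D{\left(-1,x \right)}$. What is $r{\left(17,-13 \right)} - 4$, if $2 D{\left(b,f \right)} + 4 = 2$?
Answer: $-5$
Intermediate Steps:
$D{\left(b,f \right)} = -1$ ($D{\left(b,f \right)} = -2 + \frac{1}{2} \cdot 2 = -2 + 1 = -1$)
$I{\left(x \right)} = \frac{1}{3}$ ($I{\left(x \right)} = \frac{2}{3} + \frac{1}{3} \left(-1\right) = \frac{2}{3} - \frac{1}{3} = \frac{1}{3}$)
$r{\left(k,s \right)} = -1$ ($r{\left(k,s \right)} = \left(-3\right) \frac{1}{3} = -1$)
$r{\left(17,-13 \right)} - 4 = -1 - 4 = -5$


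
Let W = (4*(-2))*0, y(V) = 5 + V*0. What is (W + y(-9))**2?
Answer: 25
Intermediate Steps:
y(V) = 5 (y(V) = 5 + 0 = 5)
W = 0 (W = -8*0 = 0)
(W + y(-9))**2 = (0 + 5)**2 = 5**2 = 25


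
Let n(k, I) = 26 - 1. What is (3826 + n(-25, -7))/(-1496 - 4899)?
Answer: -3851/6395 ≈ -0.60219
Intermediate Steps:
n(k, I) = 25
(3826 + n(-25, -7))/(-1496 - 4899) = (3826 + 25)/(-1496 - 4899) = 3851/(-6395) = 3851*(-1/6395) = -3851/6395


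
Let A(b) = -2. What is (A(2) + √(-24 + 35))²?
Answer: (2 - √11)² ≈ 1.7335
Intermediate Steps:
(A(2) + √(-24 + 35))² = (-2 + √(-24 + 35))² = (-2 + √11)²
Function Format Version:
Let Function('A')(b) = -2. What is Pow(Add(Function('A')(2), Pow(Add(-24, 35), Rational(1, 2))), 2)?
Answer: Pow(Add(2, Mul(-1, Pow(11, Rational(1, 2)))), 2) ≈ 1.7335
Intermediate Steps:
Pow(Add(Function('A')(2), Pow(Add(-24, 35), Rational(1, 2))), 2) = Pow(Add(-2, Pow(Add(-24, 35), Rational(1, 2))), 2) = Pow(Add(-2, Pow(11, Rational(1, 2))), 2)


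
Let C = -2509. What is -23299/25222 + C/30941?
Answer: -784176357/780393902 ≈ -1.0048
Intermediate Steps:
-23299/25222 + C/30941 = -23299/25222 - 2509/30941 = -784176357/780393902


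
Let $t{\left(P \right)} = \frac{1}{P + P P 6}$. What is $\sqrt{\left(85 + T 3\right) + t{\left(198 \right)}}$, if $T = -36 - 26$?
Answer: $\frac{i \sqrt{621975010118}}{78474} \approx 10.05 i$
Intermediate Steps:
$T = -62$ ($T = -36 - 26 = -62$)
$t{\left(P \right)} = \frac{1}{P + 6 P^{2}}$ ($t{\left(P \right)} = \frac{1}{P + P^{2} \cdot 6} = \frac{1}{P + 6 P^{2}}$)
$\sqrt{\left(85 + T 3\right) + t{\left(198 \right)}} = \sqrt{\left(85 - 186\right) + \frac{1}{198 \left(1 + 6 \cdot 198\right)}} = \sqrt{\left(85 - 186\right) + \frac{1}{198 \left(1 + 1188\right)}} = \sqrt{-101 + \frac{1}{198 \cdot 1189}} = \sqrt{-101 + \frac{1}{198} \cdot \frac{1}{1189}} = \sqrt{-101 + \frac{1}{235422}} = \sqrt{- \frac{23777621}{235422}} = \frac{i \sqrt{621975010118}}{78474}$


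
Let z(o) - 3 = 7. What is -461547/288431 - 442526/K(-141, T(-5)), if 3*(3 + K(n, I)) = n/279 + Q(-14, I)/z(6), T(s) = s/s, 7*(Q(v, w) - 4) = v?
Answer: 178053315191001/1248040937 ≈ 1.4267e+5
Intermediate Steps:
z(o) = 10 (z(o) = 3 + 7 = 10)
Q(v, w) = 4 + v/7
T(s) = 1
K(n, I) = -44/15 + n/837 (K(n, I) = -3 + (n/279 + (4 + (⅐)*(-14))/10)/3 = -3 + (n*(1/279) + (4 - 2)*(⅒))/3 = -3 + (n/279 + 2*(⅒))/3 = -3 + (n/279 + ⅕)/3 = -3 + (⅕ + n/279)/3 = -3 + (1/15 + n/837) = -44/15 + n/837)
-461547/288431 - 442526/K(-141, T(-5)) = -461547/288431 - 442526/(-44/15 + (1/837)*(-141)) = -461547*1/288431 - 442526/(-44/15 - 47/279) = -461547/288431 - 442526/(-4327/1395) = -461547/288431 - 442526*(-1395/4327) = -461547/288431 + 617323770/4327 = 178053315191001/1248040937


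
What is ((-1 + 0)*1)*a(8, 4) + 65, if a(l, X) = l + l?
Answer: 49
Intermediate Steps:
a(l, X) = 2*l
((-1 + 0)*1)*a(8, 4) + 65 = ((-1 + 0)*1)*(2*8) + 65 = -1*1*16 + 65 = -1*16 + 65 = -16 + 65 = 49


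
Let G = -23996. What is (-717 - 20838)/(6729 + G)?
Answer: 21555/17267 ≈ 1.2483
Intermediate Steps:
(-717 - 20838)/(6729 + G) = (-717 - 20838)/(6729 - 23996) = -21555/(-17267) = -21555*(-1/17267) = 21555/17267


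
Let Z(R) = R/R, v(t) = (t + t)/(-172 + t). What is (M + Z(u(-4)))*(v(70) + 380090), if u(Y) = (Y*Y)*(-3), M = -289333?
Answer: -1869520646880/17 ≈ -1.0997e+11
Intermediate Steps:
v(t) = 2*t/(-172 + t) (v(t) = (2*t)/(-172 + t) = 2*t/(-172 + t))
u(Y) = -3*Y**2 (u(Y) = Y**2*(-3) = -3*Y**2)
Z(R) = 1
(M + Z(u(-4)))*(v(70) + 380090) = (-289333 + 1)*(2*70/(-172 + 70) + 380090) = -289332*(2*70/(-102) + 380090) = -289332*(2*70*(-1/102) + 380090) = -289332*(-70/51 + 380090) = -289332*19384520/51 = -1869520646880/17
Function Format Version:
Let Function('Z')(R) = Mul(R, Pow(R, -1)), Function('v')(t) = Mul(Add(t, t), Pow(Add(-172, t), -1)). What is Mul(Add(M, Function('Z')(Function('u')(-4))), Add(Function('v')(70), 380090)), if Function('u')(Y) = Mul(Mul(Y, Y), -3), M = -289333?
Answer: Rational(-1869520646880, 17) ≈ -1.0997e+11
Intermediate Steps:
Function('v')(t) = Mul(2, t, Pow(Add(-172, t), -1)) (Function('v')(t) = Mul(Mul(2, t), Pow(Add(-172, t), -1)) = Mul(2, t, Pow(Add(-172, t), -1)))
Function('u')(Y) = Mul(-3, Pow(Y, 2)) (Function('u')(Y) = Mul(Pow(Y, 2), -3) = Mul(-3, Pow(Y, 2)))
Function('Z')(R) = 1
Mul(Add(M, Function('Z')(Function('u')(-4))), Add(Function('v')(70), 380090)) = Mul(Add(-289333, 1), Add(Mul(2, 70, Pow(Add(-172, 70), -1)), 380090)) = Mul(-289332, Add(Mul(2, 70, Pow(-102, -1)), 380090)) = Mul(-289332, Add(Mul(2, 70, Rational(-1, 102)), 380090)) = Mul(-289332, Add(Rational(-70, 51), 380090)) = Mul(-289332, Rational(19384520, 51)) = Rational(-1869520646880, 17)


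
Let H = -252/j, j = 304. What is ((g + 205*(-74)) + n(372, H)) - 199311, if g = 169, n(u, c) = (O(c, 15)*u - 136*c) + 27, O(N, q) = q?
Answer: -3963253/19 ≈ -2.0859e+5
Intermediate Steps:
H = -63/76 (H = -252/304 = -252*1/304 = -63/76 ≈ -0.82895)
n(u, c) = 27 - 136*c + 15*u (n(u, c) = (15*u - 136*c) + 27 = (-136*c + 15*u) + 27 = 27 - 136*c + 15*u)
((g + 205*(-74)) + n(372, H)) - 199311 = ((169 + 205*(-74)) + (27 - 136*(-63/76) + 15*372)) - 199311 = ((169 - 15170) + (27 + 2142/19 + 5580)) - 199311 = (-15001 + 108675/19) - 199311 = -176344/19 - 199311 = -3963253/19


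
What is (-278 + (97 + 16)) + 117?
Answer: -48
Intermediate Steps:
(-278 + (97 + 16)) + 117 = (-278 + 113) + 117 = -165 + 117 = -48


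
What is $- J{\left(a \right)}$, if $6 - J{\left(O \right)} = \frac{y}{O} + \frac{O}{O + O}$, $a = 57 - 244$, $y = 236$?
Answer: $- \frac{2529}{374} \approx -6.762$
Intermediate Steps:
$a = -187$ ($a = 57 - 244 = -187$)
$J{\left(O \right)} = \frac{11}{2} - \frac{236}{O}$ ($J{\left(O \right)} = 6 - \left(\frac{236}{O} + \frac{O}{O + O}\right) = 6 - \left(\frac{236}{O} + \frac{O}{2 O}\right) = 6 - \left(\frac{236}{O} + O \frac{1}{2 O}\right) = 6 - \left(\frac{236}{O} + \frac{1}{2}\right) = 6 - \left(\frac{1}{2} + \frac{236}{O}\right) = \frac{11}{2} - \frac{236}{O}$)
$- J{\left(a \right)} = - (\frac{11}{2} - \frac{236}{-187}) = - (\frac{11}{2} - - \frac{236}{187}) = - (\frac{11}{2} + \frac{236}{187}) = \left(-1\right) \frac{2529}{374} = - \frac{2529}{374}$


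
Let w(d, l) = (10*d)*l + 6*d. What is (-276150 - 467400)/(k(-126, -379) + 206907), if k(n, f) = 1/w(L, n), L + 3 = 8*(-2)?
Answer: -17715822300/4929766183 ≈ -3.5936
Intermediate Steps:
L = -19 (L = -3 + 8*(-2) = -3 - 16 = -19)
w(d, l) = 6*d + 10*d*l (w(d, l) = 10*d*l + 6*d = 6*d + 10*d*l)
k(n, f) = 1/(-114 - 190*n) (k(n, f) = 1/(2*(-19)*(3 + 5*n)) = 1/(-114 - 190*n))
(-276150 - 467400)/(k(-126, -379) + 206907) = (-276150 - 467400)/(-1/(114 + 190*(-126)) + 206907) = -743550/(-1/(114 - 23940) + 206907) = -743550/(-1/(-23826) + 206907) = -743550/(-1*(-1/23826) + 206907) = -743550/(1/23826 + 206907) = -743550/4929766183/23826 = -743550*23826/4929766183 = -17715822300/4929766183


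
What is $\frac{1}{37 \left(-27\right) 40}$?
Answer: $- \frac{1}{39960} \approx -2.5025 \cdot 10^{-5}$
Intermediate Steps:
$\frac{1}{37 \left(-27\right) 40} = \frac{1}{\left(-999\right) 40} = \frac{1}{-39960} = - \frac{1}{39960}$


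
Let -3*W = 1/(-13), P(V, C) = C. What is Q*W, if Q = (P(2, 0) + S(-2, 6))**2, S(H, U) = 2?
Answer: 4/39 ≈ 0.10256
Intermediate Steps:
W = 1/39 (W = -1/3/(-13) = -1/3*(-1/13) = 1/39 ≈ 0.025641)
Q = 4 (Q = (0 + 2)**2 = 2**2 = 4)
Q*W = 4*(1/39) = 4/39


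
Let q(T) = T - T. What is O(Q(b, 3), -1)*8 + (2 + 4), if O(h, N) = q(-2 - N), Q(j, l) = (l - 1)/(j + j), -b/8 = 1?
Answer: 6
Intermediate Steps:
b = -8 (b = -8*1 = -8)
Q(j, l) = (-1 + l)/(2*j) (Q(j, l) = (-1 + l)/((2*j)) = (-1 + l)*(1/(2*j)) = (-1 + l)/(2*j))
q(T) = 0
O(h, N) = 0
O(Q(b, 3), -1)*8 + (2 + 4) = 0*8 + (2 + 4) = 0 + 6 = 6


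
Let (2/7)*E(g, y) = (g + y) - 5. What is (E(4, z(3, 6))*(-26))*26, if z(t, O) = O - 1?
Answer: -9464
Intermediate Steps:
z(t, O) = -1 + O
E(g, y) = -35/2 + 7*g/2 + 7*y/2 (E(g, y) = 7*((g + y) - 5)/2 = 7*(-5 + g + y)/2 = -35/2 + 7*g/2 + 7*y/2)
(E(4, z(3, 6))*(-26))*26 = ((-35/2 + (7/2)*4 + 7*(-1 + 6)/2)*(-26))*26 = ((-35/2 + 14 + (7/2)*5)*(-26))*26 = ((-35/2 + 14 + 35/2)*(-26))*26 = (14*(-26))*26 = -364*26 = -9464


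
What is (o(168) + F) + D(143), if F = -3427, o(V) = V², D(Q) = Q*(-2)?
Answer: 24511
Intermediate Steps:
D(Q) = -2*Q
(o(168) + F) + D(143) = (168² - 3427) - 2*143 = (28224 - 3427) - 286 = 24797 - 286 = 24511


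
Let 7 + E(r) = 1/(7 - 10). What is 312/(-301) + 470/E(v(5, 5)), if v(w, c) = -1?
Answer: -215637/3311 ≈ -65.127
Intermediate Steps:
E(r) = -22/3 (E(r) = -7 + 1/(7 - 10) = -7 + 1/(-3) = -7 - ⅓ = -22/3)
312/(-301) + 470/E(v(5, 5)) = 312/(-301) + 470/(-22/3) = 312*(-1/301) + 470*(-3/22) = -312/301 - 705/11 = -215637/3311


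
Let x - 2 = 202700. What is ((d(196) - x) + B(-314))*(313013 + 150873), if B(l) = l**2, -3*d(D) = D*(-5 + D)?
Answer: -162245984044/3 ≈ -5.4082e+10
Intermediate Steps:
d(D) = -D*(-5 + D)/3
x = 202702 (x = 2 + 202700 = 202702)
((d(196) - x) + B(-314))*(313013 + 150873) = (((1/3)*196*(5 - 1*196) - 1*202702) + (-314)**2)*(313013 + 150873) = (((1/3)*196*(5 - 196) - 202702) + 98596)*463886 = (((1/3)*196*(-191) - 202702) + 98596)*463886 = ((-37436/3 - 202702) + 98596)*463886 = (-645542/3 + 98596)*463886 = -349754/3*463886 = -162245984044/3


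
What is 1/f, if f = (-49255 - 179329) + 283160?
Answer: 1/54576 ≈ 1.8323e-5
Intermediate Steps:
f = 54576 (f = -228584 + 283160 = 54576)
1/f = 1/54576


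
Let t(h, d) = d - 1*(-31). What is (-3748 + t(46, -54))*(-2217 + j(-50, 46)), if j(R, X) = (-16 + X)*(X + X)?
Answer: -2047653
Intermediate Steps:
t(h, d) = 31 + d (t(h, d) = d + 31 = 31 + d)
j(R, X) = 2*X*(-16 + X) (j(R, X) = (-16 + X)*(2*X) = 2*X*(-16 + X))
(-3748 + t(46, -54))*(-2217 + j(-50, 46)) = (-3748 + (31 - 54))*(-2217 + 2*46*(-16 + 46)) = (-3748 - 23)*(-2217 + 2*46*30) = -3771*(-2217 + 2760) = -3771*543 = -2047653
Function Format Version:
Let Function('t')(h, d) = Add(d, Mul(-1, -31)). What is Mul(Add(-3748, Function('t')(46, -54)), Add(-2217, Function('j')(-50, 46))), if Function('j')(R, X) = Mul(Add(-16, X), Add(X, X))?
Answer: -2047653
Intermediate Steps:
Function('t')(h, d) = Add(31, d) (Function('t')(h, d) = Add(d, 31) = Add(31, d))
Function('j')(R, X) = Mul(2, X, Add(-16, X)) (Function('j')(R, X) = Mul(Add(-16, X), Mul(2, X)) = Mul(2, X, Add(-16, X)))
Mul(Add(-3748, Function('t')(46, -54)), Add(-2217, Function('j')(-50, 46))) = Mul(Add(-3748, Add(31, -54)), Add(-2217, Mul(2, 46, Add(-16, 46)))) = Mul(Add(-3748, -23), Add(-2217, Mul(2, 46, 30))) = Mul(-3771, Add(-2217, 2760)) = Mul(-3771, 543) = -2047653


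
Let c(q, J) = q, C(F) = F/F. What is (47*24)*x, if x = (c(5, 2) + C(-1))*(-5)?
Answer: -33840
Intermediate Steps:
C(F) = 1
x = -30 (x = (5 + 1)*(-5) = 6*(-5) = -30)
(47*24)*x = (47*24)*(-30) = 1128*(-30) = -33840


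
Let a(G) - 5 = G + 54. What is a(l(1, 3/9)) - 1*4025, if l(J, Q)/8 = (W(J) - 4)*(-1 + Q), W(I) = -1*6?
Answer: -11738/3 ≈ -3912.7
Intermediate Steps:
W(I) = -6
l(J, Q) = 80 - 80*Q (l(J, Q) = 8*((-6 - 4)*(-1 + Q)) = 8*(-10*(-1 + Q)) = 8*(10 - 10*Q) = 80 - 80*Q)
a(G) = 59 + G (a(G) = 5 + (G + 54) = 5 + (54 + G) = 59 + G)
a(l(1, 3/9)) - 1*4025 = (59 + (80 - 240/9)) - 1*4025 = (59 + (80 - 240/9)) - 4025 = (59 + (80 - 80*⅓)) - 4025 = (59 + (80 - 80/3)) - 4025 = (59 + 160/3) - 4025 = 337/3 - 4025 = -11738/3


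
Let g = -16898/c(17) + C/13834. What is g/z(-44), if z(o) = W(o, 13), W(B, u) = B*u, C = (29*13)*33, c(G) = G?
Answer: 13738555/7913048 ≈ 1.7362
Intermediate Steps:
C = 12441 (C = 377*33 = 12441)
g = -13738555/13834 (g = -16898/17 + 12441/13834 = -16898*1/17 + 12441*(1/13834) = -994 + 12441/13834 = -13738555/13834 ≈ -993.10)
z(o) = 13*o (z(o) = o*13 = 13*o)
g/z(-44) = -13738555/(13834*(13*(-44))) = -13738555/13834/(-572) = -13738555/13834*(-1/572) = 13738555/7913048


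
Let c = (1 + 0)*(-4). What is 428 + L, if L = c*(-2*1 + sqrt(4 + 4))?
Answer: 436 - 8*sqrt(2) ≈ 424.69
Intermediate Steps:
c = -4 (c = 1*(-4) = -4)
L = 8 - 8*sqrt(2) (L = -4*(-2*1 + sqrt(4 + 4)) = -4*(-2 + sqrt(8)) = -4*(-2 + 2*sqrt(2)) = 8 - 8*sqrt(2) ≈ -3.3137)
428 + L = 428 + (8 - 8*sqrt(2)) = 436 - 8*sqrt(2)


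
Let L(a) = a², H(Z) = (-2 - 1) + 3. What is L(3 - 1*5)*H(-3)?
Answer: 0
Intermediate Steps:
H(Z) = 0 (H(Z) = -3 + 3 = 0)
L(3 - 1*5)*H(-3) = (3 - 1*5)²*0 = (3 - 5)²*0 = (-2)²*0 = 4*0 = 0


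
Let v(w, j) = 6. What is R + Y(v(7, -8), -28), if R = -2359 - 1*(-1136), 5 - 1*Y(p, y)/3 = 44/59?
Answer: -71404/59 ≈ -1210.2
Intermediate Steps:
Y(p, y) = 753/59 (Y(p, y) = 15 - 132/59 = 753/59)
R = -1223 (R = -2359 + 1136 = -1223)
R + Y(v(7, -8), -28) = -1223 + 753/59 = -71404/59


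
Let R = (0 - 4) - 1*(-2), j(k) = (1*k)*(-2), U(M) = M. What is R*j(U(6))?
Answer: 24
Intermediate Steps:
j(k) = -2*k (j(k) = k*(-2) = -2*k)
R = -2 (R = -4 + 2 = -2)
R*j(U(6)) = -(-4)*6 = -2*(-12) = 24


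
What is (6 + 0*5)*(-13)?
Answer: -78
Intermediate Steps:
(6 + 0*5)*(-13) = (6 + 0)*(-13) = 6*(-13) = -78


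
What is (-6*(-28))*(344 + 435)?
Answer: 130872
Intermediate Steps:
(-6*(-28))*(344 + 435) = 168*779 = 130872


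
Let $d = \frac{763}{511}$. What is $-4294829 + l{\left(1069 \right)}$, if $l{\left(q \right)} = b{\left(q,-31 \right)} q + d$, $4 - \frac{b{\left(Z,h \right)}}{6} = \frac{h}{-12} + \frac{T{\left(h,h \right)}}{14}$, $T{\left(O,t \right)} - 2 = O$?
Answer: $- \frac{4366448871}{1022} \approx -4.2725 \cdot 10^{6}$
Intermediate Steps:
$T{\left(O,t \right)} = 2 + O$
$b{\left(Z,h \right)} = \frac{162}{7} + \frac{h}{14}$ ($b{\left(Z,h \right)} = 24 - 6 \left(\frac{h}{-12} + \frac{2 + h}{14}\right) = 24 - 6 \left(h \left(- \frac{1}{12}\right) + \left(2 + h\right) \frac{1}{14}\right) = 24 - 6 \left(- \frac{h}{12} + \left(\frac{1}{7} + \frac{h}{14}\right)\right) = 24 - 6 \left(\frac{1}{7} - \frac{h}{84}\right) = 24 + \left(- \frac{6}{7} + \frac{h}{14}\right) = \frac{162}{7} + \frac{h}{14}$)
$d = \frac{109}{73}$ ($d = 763 \cdot \frac{1}{511} = \frac{109}{73} \approx 1.4932$)
$l{\left(q \right)} = \frac{109}{73} + \frac{293 q}{14}$ ($l{\left(q \right)} = \left(\frac{162}{7} + \frac{1}{14} \left(-31\right)\right) q + \frac{109}{73} = \left(\frac{162}{7} - \frac{31}{14}\right) q + \frac{109}{73} = \frac{293 q}{14} + \frac{109}{73} = \frac{109}{73} + \frac{293 q}{14}$)
$-4294829 + l{\left(1069 \right)} = -4294829 + \left(\frac{109}{73} + \frac{293}{14} \cdot 1069\right) = -4294829 + \left(\frac{109}{73} + \frac{313217}{14}\right) = -4294829 + \frac{22866367}{1022} = - \frac{4366448871}{1022}$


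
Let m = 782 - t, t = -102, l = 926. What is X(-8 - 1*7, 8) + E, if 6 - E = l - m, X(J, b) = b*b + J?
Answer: 13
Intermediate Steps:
m = 884 (m = 782 - 1*(-102) = 782 + 102 = 884)
X(J, b) = J + b² (X(J, b) = b² + J = J + b²)
E = -36 (E = 6 - (926 - 1*884) = 6 - (926 - 884) = 6 - 1*42 = 6 - 42 = -36)
X(-8 - 1*7, 8) + E = ((-8 - 1*7) + 8²) - 36 = ((-8 - 7) + 64) - 36 = (-15 + 64) - 36 = 49 - 36 = 13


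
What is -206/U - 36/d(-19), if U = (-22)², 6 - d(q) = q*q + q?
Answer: -1079/3388 ≈ -0.31848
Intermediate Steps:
d(q) = 6 - q - q² (d(q) = 6 - (q*q + q) = 6 - (q² + q) = 6 - (q + q²) = 6 + (-q - q²) = 6 - q - q²)
U = 484
-206/U - 36/d(-19) = -206/484 - 36/(6 - 1*(-19) - 1*(-19)²) = -206*1/484 - 36/(6 + 19 - 1*361) = -103/242 - 36/(6 + 19 - 361) = -103/242 - 36/(-336) = -103/242 - 36*(-1/336) = -103/242 + 3/28 = -1079/3388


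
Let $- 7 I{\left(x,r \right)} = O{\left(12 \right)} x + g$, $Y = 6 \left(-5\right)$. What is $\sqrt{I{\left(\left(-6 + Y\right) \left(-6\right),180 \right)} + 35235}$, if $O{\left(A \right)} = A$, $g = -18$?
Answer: $\frac{3 \sqrt{189833}}{7} \approx 186.73$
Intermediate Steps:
$Y = -30$
$I{\left(x,r \right)} = \frac{18}{7} - \frac{12 x}{7}$ ($I{\left(x,r \right)} = - \frac{12 x - 18}{7} = - \frac{-18 + 12 x}{7} = \frac{18}{7} - \frac{12 x}{7}$)
$\sqrt{I{\left(\left(-6 + Y\right) \left(-6\right),180 \right)} + 35235} = \sqrt{\left(\frac{18}{7} - \frac{12 \left(-6 - 30\right) \left(-6\right)}{7}\right) + 35235} = \sqrt{\left(\frac{18}{7} - \frac{12 \left(\left(-36\right) \left(-6\right)\right)}{7}\right) + 35235} = \sqrt{\left(\frac{18}{7} - \frac{2592}{7}\right) + 35235} = \sqrt{- \frac{2574}{7} + 35235} = \sqrt{\frac{244071}{7}} = \frac{3 \sqrt{189833}}{7}$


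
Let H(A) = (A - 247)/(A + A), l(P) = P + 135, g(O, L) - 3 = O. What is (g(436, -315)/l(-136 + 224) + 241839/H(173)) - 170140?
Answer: -10733715678/8251 ≈ -1.3009e+6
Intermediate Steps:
g(O, L) = 3 + O
l(P) = 135 + P
H(A) = (-247 + A)/(2*A) (H(A) = (-247 + A)/((2*A)) = (-247 + A)*(1/(2*A)) = (-247 + A)/(2*A))
(g(436, -315)/l(-136 + 224) + 241839/H(173)) - 170140 = ((3 + 436)/(135 + (-136 + 224)) + 241839/(((½)*(-247 + 173)/173))) - 170140 = (439/(135 + 88) + 241839/(((½)*(1/173)*(-74)))) - 170140 = (439/223 + 241839/(-37/173)) - 170140 = (439*(1/223) + 241839*(-173/37)) - 170140 = (439/223 - 41838147/37) - 170140 = -9329890538/8251 - 170140 = -10733715678/8251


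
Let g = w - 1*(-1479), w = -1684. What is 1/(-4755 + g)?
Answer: -1/4960 ≈ -0.00020161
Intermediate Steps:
g = -205 (g = -1684 - 1*(-1479) = -1684 + 1479 = -205)
1/(-4755 + g) = 1/(-4755 - 205) = 1/(-4960) = -1/4960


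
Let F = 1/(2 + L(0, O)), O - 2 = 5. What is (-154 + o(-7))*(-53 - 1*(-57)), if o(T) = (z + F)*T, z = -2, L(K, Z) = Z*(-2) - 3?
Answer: -8372/15 ≈ -558.13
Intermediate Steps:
O = 7 (O = 2 + 5 = 7)
L(K, Z) = -3 - 2*Z (L(K, Z) = -2*Z - 3 = -3 - 2*Z)
F = -1/15 (F = 1/(2 + (-3 - 2*7)) = 1/(2 + (-3 - 14)) = 1/(2 - 17) = 1/(-15) = -1/15 ≈ -0.066667)
o(T) = -31*T/15 (o(T) = (-2 - 1/15)*T = -31*T/15)
(-154 + o(-7))*(-53 - 1*(-57)) = (-154 - 31/15*(-7))*(-53 - 1*(-57)) = (-154 + 217/15)*(-53 + 57) = -2093/15*4 = -8372/15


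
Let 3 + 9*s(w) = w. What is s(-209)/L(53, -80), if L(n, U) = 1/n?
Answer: -11236/9 ≈ -1248.4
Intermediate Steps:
s(w) = -⅓ + w/9
s(-209)/L(53, -80) = (-⅓ + (⅑)*(-209))/(1/53) = (-⅓ - 209/9)/(1/53) = -212/9*53 = -11236/9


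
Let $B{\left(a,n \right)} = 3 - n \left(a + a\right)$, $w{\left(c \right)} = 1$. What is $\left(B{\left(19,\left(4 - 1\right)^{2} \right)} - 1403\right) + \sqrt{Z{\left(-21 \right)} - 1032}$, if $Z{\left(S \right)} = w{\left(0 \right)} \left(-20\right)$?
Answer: $-1742 + 2 i \sqrt{263} \approx -1742.0 + 32.435 i$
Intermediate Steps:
$Z{\left(S \right)} = -20$ ($Z{\left(S \right)} = 1 \left(-20\right) = -20$)
$B{\left(a,n \right)} = 3 - 2 a n$ ($B{\left(a,n \right)} = 3 - n 2 a = 3 - 2 a n$)
$\left(B{\left(19,\left(4 - 1\right)^{2} \right)} - 1403\right) + \sqrt{Z{\left(-21 \right)} - 1032} = \left(\left(3 - 38 \left(4 - 1\right)^{2}\right) - 1403\right) + \sqrt{-20 - 1032} = \left(\left(3 - 38 \cdot 3^{2}\right) - 1403\right) + \sqrt{-1052} = \left(\left(3 - 38 \cdot 9\right) - 1403\right) + 2 i \sqrt{263} = \left(\left(3 - 342\right) - 1403\right) + 2 i \sqrt{263} = \left(-339 - 1403\right) + 2 i \sqrt{263} = -1742 + 2 i \sqrt{263}$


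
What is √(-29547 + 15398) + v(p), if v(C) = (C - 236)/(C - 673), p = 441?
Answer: -205/232 + I*√14149 ≈ -0.88362 + 118.95*I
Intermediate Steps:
v(C) = (-236 + C)/(-673 + C)
√(-29547 + 15398) + v(p) = √(-29547 + 15398) + (-236 + 441)/(-673 + 441) = √(-14149) + 205/(-232) = I*√14149 - 1/232*205 = I*√14149 - 205/232 = -205/232 + I*√14149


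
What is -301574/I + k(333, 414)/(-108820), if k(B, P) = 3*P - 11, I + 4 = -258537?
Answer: 32499018709/28134431620 ≈ 1.1551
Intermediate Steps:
I = -258541 (I = -4 - 258537 = -258541)
k(B, P) = -11 + 3*P
-301574/I + k(333, 414)/(-108820) = -301574/(-258541) + (-11 + 3*414)/(-108820) = -301574*(-1/258541) + (-11 + 1242)*(-1/108820) = 301574/258541 + 1231*(-1/108820) = 301574/258541 - 1231/108820 = 32499018709/28134431620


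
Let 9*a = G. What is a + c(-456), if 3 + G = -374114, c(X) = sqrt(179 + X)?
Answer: -374117/9 + I*sqrt(277) ≈ -41569.0 + 16.643*I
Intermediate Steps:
G = -374117 (G = -3 - 374114 = -374117)
a = -374117/9 (a = (1/9)*(-374117) = -374117/9 ≈ -41569.)
a + c(-456) = -374117/9 + sqrt(179 - 456) = -374117/9 + sqrt(-277) = -374117/9 + I*sqrt(277)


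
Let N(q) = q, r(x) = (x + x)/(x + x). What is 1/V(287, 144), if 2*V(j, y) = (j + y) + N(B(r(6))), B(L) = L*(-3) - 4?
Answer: 1/212 ≈ 0.0047170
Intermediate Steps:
r(x) = 1 (r(x) = (2*x)/((2*x)) = (2*x)*(1/(2*x)) = 1)
B(L) = -4 - 3*L (B(L) = -3*L - 4 = -4 - 3*L)
V(j, y) = -7/2 + j/2 + y/2 (V(j, y) = ((j + y) + (-4 - 3*1))/2 = ((j + y) + (-4 - 3))/2 = ((j + y) - 7)/2 = (-7 + j + y)/2 = -7/2 + j/2 + y/2)
1/V(287, 144) = 1/(-7/2 + (1/2)*287 + (1/2)*144) = 1/(-7/2 + 287/2 + 72) = 1/212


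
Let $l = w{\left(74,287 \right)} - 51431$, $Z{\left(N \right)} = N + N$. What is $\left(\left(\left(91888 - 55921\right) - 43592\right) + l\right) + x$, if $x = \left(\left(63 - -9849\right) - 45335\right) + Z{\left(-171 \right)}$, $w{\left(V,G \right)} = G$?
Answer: $-94534$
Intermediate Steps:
$Z{\left(N \right)} = 2 N$
$l = -51144$ ($l = 287 - 51431 = -51144$)
$x = -35765$ ($x = \left(\left(63 - -9849\right) - 45335\right) + 2 \left(-171\right) = \left(\left(63 + 9849\right) - 45335\right) - 342 = \left(9912 - 45335\right) - 342 = -35423 - 342 = -35765$)
$\left(\left(\left(91888 - 55921\right) - 43592\right) + l\right) + x = \left(\left(\left(91888 - 55921\right) - 43592\right) - 51144\right) - 35765 = \left(\left(35967 - 43592\right) - 51144\right) - 35765 = \left(-7625 - 51144\right) - 35765 = -58769 - 35765 = -94534$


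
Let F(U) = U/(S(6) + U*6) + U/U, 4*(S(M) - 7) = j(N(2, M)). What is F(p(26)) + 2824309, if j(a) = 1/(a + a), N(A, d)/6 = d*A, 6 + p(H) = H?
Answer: 206606760950/73153 ≈ 2.8243e+6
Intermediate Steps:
p(H) = -6 + H
N(A, d) = 6*A*d (N(A, d) = 6*(d*A) = 6*(A*d) = 6*A*d)
j(a) = 1/(2*a)
S(M) = 7 + 1/(96*M) (S(M) = 7 + (1/(2*((6*2*M))))/4 = 7 + (1/(2*((12*M))))/4 = 7 + ((1/(12*M))/2)/4 = 7 + (1/(24*M))/4 = 7 + 1/(96*M))
F(U) = 1 + U/(4033/576 + 6*U) (F(U) = U/((7 + (1/96)/6) + U*6) + U/U = U/((7 + (1/96)*(⅙)) + 6*U) + 1 = U/((7 + 1/576) + 6*U) + 1 = U/(4033/576 + 6*U) + 1 = 1 + U/(4033/576 + 6*U))
F(p(26)) + 2824309 = (4033 + 4032*(-6 + 26))/(4033 + 3456*(-6 + 26)) + 2824309 = (4033 + 4032*20)/(4033 + 3456*20) + 2824309 = (4033 + 80640)/(4033 + 69120) + 2824309 = 84673/73153 + 2824309 = 206606760950/73153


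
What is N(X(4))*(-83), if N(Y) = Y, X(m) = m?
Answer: -332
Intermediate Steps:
N(X(4))*(-83) = 4*(-83) = -332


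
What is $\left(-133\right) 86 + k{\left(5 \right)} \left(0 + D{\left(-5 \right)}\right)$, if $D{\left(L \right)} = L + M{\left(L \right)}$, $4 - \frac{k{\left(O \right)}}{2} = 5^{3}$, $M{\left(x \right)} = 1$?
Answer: $-10470$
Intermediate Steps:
$k{\left(O \right)} = -242$ ($k{\left(O \right)} = 8 - 2 \cdot 5^{3} = 8 - 250 = -242$)
$D{\left(L \right)} = 1 + L$ ($D{\left(L \right)} = L + 1 = 1 + L$)
$\left(-133\right) 86 + k{\left(5 \right)} \left(0 + D{\left(-5 \right)}\right) = \left(-133\right) 86 - 242 \left(0 + \left(1 - 5\right)\right) = -11438 - 242 \left(0 - 4\right) = -11438 - -968 = -11438 + 968 = -10470$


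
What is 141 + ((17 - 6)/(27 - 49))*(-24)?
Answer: 153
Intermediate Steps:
141 + ((17 - 6)/(27 - 49))*(-24) = 141 + (11/(-22))*(-24) = 141 + (11*(-1/22))*(-24) = 141 - ½*(-24) = 141 + 12 = 153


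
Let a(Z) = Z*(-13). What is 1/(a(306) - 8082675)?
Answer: -1/8086653 ≈ -1.2366e-7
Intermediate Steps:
a(Z) = -13*Z
1/(a(306) - 8082675) = 1/(-13*306 - 8082675) = 1/(-3978 - 8082675) = 1/(-8086653) = -1/8086653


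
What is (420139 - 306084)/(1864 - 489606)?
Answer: -114055/487742 ≈ -0.23384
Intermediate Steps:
(420139 - 306084)/(1864 - 489606) = 114055/(-487742) = 114055*(-1/487742) = -114055/487742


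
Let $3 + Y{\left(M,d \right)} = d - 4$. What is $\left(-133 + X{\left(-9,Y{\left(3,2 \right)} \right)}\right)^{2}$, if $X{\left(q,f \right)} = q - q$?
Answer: $17689$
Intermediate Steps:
$Y{\left(M,d \right)} = -7 + d$ ($Y{\left(M,d \right)} = -3 + \left(d - 4\right) = -3 + \left(-4 + d\right) = -7 + d$)
$X{\left(q,f \right)} = 0$
$\left(-133 + X{\left(-9,Y{\left(3,2 \right)} \right)}\right)^{2} = \left(-133 + 0\right)^{2} = \left(-133\right)^{2} = 17689$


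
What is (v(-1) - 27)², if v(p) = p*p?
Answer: 676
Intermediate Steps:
v(p) = p²
(v(-1) - 27)² = ((-1)² - 27)² = (1 - 27)² = (-26)² = 676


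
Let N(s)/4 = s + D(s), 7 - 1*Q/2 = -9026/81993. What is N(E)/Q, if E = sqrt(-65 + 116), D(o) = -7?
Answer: -1147902/582977 + 163986*sqrt(51)/582977 ≈ 0.039783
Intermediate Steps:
E = sqrt(51) ≈ 7.1414
Q = 1165954/81993 (Q = 14 - (-18052)/81993 = 14 - 2*(-9026/81993) = 14 + 18052/81993 = 1165954/81993 ≈ 14.220)
N(s) = -28 + 4*s (N(s) = 4*(s - 7) = 4*(-7 + s) = -28 + 4*s)
N(E)/Q = (-28 + 4*sqrt(51))/(1165954/81993) = (-28 + 4*sqrt(51))*(81993/1165954) = -1147902/582977 + 163986*sqrt(51)/582977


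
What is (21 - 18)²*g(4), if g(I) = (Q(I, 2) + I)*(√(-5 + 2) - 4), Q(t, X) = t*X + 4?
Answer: -576 + 144*I*√3 ≈ -576.0 + 249.42*I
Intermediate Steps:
Q(t, X) = 4 + X*t (Q(t, X) = X*t + 4 = 4 + X*t)
g(I) = (-4 + I*√3)*(4 + 3*I) (g(I) = ((4 + 2*I) + I)*(√(-5 + 2) - 4) = (4 + 3*I)*(√(-3) - 4) = (4 + 3*I)*(I*√3 - 4) = (4 + 3*I)*(-4 + I*√3) = (-4 + I*√3)*(4 + 3*I))
(21 - 18)²*g(4) = (21 - 18)²*(-16 - 12*4 + 4*I*√3 + 3*I*4*√3) = 3²*(-16 - 48 + 4*I*√3 + 12*I*√3) = 9*(-64 + 16*I*√3) = -576 + 144*I*√3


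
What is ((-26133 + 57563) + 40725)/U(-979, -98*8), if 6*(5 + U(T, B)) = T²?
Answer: 432930/958411 ≈ 0.45172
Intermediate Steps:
U(T, B) = -5 + T²/6
((-26133 + 57563) + 40725)/U(-979, -98*8) = ((-26133 + 57563) + 40725)/(-5 + (⅙)*(-979)²) = (31430 + 40725)/(-5 + (⅙)*958441) = 72155/(-5 + 958441/6) = 72155/(958411/6) = 72155*(6/958411) = 432930/958411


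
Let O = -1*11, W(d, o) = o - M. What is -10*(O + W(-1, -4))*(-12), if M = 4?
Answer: -2280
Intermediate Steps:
W(d, o) = -4 + o (W(d, o) = o - 1*4 = o - 4 = -4 + o)
O = -11
-10*(O + W(-1, -4))*(-12) = -10*(-11 + (-4 - 4))*(-12) = -10*(-11 - 8)*(-12) = -10*(-19)*(-12) = 190*(-12) = -2280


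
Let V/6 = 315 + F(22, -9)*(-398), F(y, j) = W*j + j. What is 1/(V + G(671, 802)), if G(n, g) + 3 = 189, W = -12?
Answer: -1/234336 ≈ -4.2674e-6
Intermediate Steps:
F(y, j) = -11*j (F(y, j) = -12*j + j = -11*j)
V = -234522 (V = 6*(315 - 11*(-9)*(-398)) = 6*(315 + 99*(-398)) = 6*(315 - 39402) = 6*(-39087) = -234522)
G(n, g) = 186 (G(n, g) = -3 + 189 = 186)
1/(V + G(671, 802)) = 1/(-234522 + 186) = 1/(-234336) = -1/234336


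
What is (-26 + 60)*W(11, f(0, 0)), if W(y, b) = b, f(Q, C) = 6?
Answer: 204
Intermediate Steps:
(-26 + 60)*W(11, f(0, 0)) = (-26 + 60)*6 = 34*6 = 204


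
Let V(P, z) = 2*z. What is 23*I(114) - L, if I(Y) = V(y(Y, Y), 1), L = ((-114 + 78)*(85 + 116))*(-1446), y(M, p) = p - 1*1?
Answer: -10463210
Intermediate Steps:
y(M, p) = -1 + p (y(M, p) = p - 1 = -1 + p)
L = 10463256 (L = -36*201*(-1446) = -7236*(-1446) = 10463256)
I(Y) = 2 (I(Y) = 2*1 = 2)
23*I(114) - L = 23*2 - 1*10463256 = 46 - 10463256 = -10463210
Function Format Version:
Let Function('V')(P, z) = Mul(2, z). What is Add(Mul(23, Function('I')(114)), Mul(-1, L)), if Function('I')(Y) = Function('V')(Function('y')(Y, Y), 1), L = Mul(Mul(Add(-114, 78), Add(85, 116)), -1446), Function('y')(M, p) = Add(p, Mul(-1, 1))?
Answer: -10463210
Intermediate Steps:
Function('y')(M, p) = Add(-1, p) (Function('y')(M, p) = Add(p, -1) = Add(-1, p))
L = 10463256 (L = Mul(Mul(-36, 201), -1446) = Mul(-7236, -1446) = 10463256)
Function('I')(Y) = 2 (Function('I')(Y) = Mul(2, 1) = 2)
Add(Mul(23, Function('I')(114)), Mul(-1, L)) = Add(Mul(23, 2), Mul(-1, 10463256)) = Add(46, -10463256) = -10463210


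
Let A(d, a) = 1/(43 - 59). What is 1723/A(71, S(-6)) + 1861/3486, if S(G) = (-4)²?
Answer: -96100187/3486 ≈ -27567.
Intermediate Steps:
S(G) = 16
A(d, a) = -1/16 (A(d, a) = 1/(-16) = -1/16)
1723/A(71, S(-6)) + 1861/3486 = 1723/(-1/16) + 1861/3486 = 1723*(-16) + 1861*(1/3486) = -27568 + 1861/3486 = -96100187/3486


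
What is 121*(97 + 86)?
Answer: 22143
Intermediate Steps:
121*(97 + 86) = 121*183 = 22143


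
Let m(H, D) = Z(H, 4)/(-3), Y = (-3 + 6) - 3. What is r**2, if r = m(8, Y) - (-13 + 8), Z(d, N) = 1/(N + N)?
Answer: 14161/576 ≈ 24.585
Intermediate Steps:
Z(d, N) = 1/(2*N)
Y = 0 (Y = 3 - 3 = 0)
m(H, D) = -1/24 (m(H, D) = ((1/2)/4)/(-3) = ((1/2)*(1/4))*(-1/3) = (1/8)*(-1/3) = -1/24)
r = 119/24 (r = -1/24 - (-13 + 8) = -1/24 - 1*(-5) = -1/24 + 5 = 119/24 ≈ 4.9583)
r**2 = (119/24)**2 = 14161/576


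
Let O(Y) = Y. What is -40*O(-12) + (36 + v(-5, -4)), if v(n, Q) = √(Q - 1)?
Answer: 516 + I*√5 ≈ 516.0 + 2.2361*I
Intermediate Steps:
v(n, Q) = √(-1 + Q)
-40*O(-12) + (36 + v(-5, -4)) = -40*(-12) + (36 + √(-1 - 4)) = 480 + (36 + √(-5)) = 480 + (36 + I*√5) = 516 + I*√5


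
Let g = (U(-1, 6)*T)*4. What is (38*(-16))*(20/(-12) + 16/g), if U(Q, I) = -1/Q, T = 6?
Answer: 608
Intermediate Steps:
g = 24 (g = (-1/(-1)*6)*4 = (-1*(-1)*6)*4 = (1*6)*4 = 6*4 = 24)
(38*(-16))*(20/(-12) + 16/g) = (38*(-16))*(20/(-12) + 16/24) = -608*(20*(-1/12) + 16*(1/24)) = -608*(-5/3 + ⅔) = -608*(-1) = 608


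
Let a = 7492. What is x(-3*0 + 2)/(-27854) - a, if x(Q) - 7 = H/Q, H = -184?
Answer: -208682083/27854 ≈ -7492.0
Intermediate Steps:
x(Q) = 7 - 184/Q
x(-3*0 + 2)/(-27854) - a = (7 - 184/(-3*0 + 2))/(-27854) - 1*7492 = (7 - 184/(0 + 2))*(-1/27854) - 7492 = (7 - 184/2)*(-1/27854) - 7492 = (7 - 184*½)*(-1/27854) - 7492 = (7 - 92)*(-1/27854) - 7492 = -85*(-1/27854) - 7492 = 85/27854 - 7492 = -208682083/27854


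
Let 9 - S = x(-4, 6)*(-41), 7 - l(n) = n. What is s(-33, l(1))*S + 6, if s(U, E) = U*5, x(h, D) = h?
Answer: 25581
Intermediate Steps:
l(n) = 7 - n
S = -155 (S = 9 - (-4)*(-41) = 9 - 1*164 = 9 - 164 = -155)
s(U, E) = 5*U
s(-33, l(1))*S + 6 = (5*(-33))*(-155) + 6 = -165*(-155) + 6 = 25575 + 6 = 25581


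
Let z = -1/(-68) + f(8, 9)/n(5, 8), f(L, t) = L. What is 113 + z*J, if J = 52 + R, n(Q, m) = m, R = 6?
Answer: 5843/34 ≈ 171.85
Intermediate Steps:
J = 58 (J = 52 + 6 = 58)
z = 69/68 (z = -1/(-68) + 8/8 = -1*(-1/68) + 8*(⅛) = 1/68 + 1 = 69/68 ≈ 1.0147)
113 + z*J = 113 + (69/68)*58 = 113 + 2001/34 = 5843/34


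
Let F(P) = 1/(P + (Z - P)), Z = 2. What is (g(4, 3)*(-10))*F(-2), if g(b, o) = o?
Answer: -15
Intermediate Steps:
F(P) = ½ (F(P) = 1/(P + (2 - P)) = 1/2 = ½)
(g(4, 3)*(-10))*F(-2) = (3*(-10))*(½) = -30*½ = -15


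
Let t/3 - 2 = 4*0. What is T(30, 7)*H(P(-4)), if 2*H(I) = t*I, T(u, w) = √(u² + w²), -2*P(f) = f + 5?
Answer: -3*√949/2 ≈ -46.209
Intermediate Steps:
t = 6 (t = 6 + 3*(4*0) = 6 + 3*0 = 6 + 0 = 6)
P(f) = -5/2 - f/2 (P(f) = -(f + 5)/2 = -(5 + f)/2 = -5/2 - f/2)
H(I) = 3*I (H(I) = (6*I)/2 = 3*I)
T(30, 7)*H(P(-4)) = √(30² + 7²)*(3*(-5/2 - ½*(-4))) = √(900 + 49)*(3*(-5/2 + 2)) = √949*(3*(-½)) = √949*(-3/2) = -3*√949/2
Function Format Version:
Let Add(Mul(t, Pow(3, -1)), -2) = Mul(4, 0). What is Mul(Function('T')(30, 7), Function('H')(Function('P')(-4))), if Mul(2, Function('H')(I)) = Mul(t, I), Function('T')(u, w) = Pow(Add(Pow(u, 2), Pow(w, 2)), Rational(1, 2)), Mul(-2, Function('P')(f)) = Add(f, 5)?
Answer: Mul(Rational(-3, 2), Pow(949, Rational(1, 2))) ≈ -46.209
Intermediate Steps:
t = 6 (t = Add(6, Mul(3, Mul(4, 0))) = Add(6, Mul(3, 0)) = Add(6, 0) = 6)
Function('P')(f) = Add(Rational(-5, 2), Mul(Rational(-1, 2), f)) (Function('P')(f) = Mul(Rational(-1, 2), Add(f, 5)) = Mul(Rational(-1, 2), Add(5, f)) = Add(Rational(-5, 2), Mul(Rational(-1, 2), f)))
Function('H')(I) = Mul(3, I) (Function('H')(I) = Mul(Rational(1, 2), Mul(6, I)) = Mul(3, I))
Mul(Function('T')(30, 7), Function('H')(Function('P')(-4))) = Mul(Pow(Add(Pow(30, 2), Pow(7, 2)), Rational(1, 2)), Mul(3, Add(Rational(-5, 2), Mul(Rational(-1, 2), -4)))) = Mul(Pow(Add(900, 49), Rational(1, 2)), Mul(3, Add(Rational(-5, 2), 2))) = Mul(Pow(949, Rational(1, 2)), Mul(3, Rational(-1, 2))) = Mul(Pow(949, Rational(1, 2)), Rational(-3, 2)) = Mul(Rational(-3, 2), Pow(949, Rational(1, 2)))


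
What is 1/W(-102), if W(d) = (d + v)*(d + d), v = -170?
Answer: 1/55488 ≈ 1.8022e-5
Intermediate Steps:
W(d) = 2*d*(-170 + d) (W(d) = (d - 170)*(d + d) = (-170 + d)*(2*d) = 2*d*(-170 + d))
1/W(-102) = 1/(2*(-102)*(-170 - 102)) = 1/(2*(-102)*(-272)) = 1/55488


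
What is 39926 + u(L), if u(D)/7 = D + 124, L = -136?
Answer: 39842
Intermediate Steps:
u(D) = 868 + 7*D (u(D) = 7*(D + 124) = 7*(124 + D) = 868 + 7*D)
39926 + u(L) = 39926 + (868 + 7*(-136)) = 39926 + (868 - 952) = 39926 - 84 = 39842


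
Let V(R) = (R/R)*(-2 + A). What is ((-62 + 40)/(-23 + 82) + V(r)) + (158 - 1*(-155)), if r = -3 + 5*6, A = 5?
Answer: 18622/59 ≈ 315.63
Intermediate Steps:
r = 27 (r = -3 + 30 = 27)
V(R) = 3 (V(R) = (R/R)*(-2 + 5) = 1*3 = 3)
((-62 + 40)/(-23 + 82) + V(r)) + (158 - 1*(-155)) = ((-62 + 40)/(-23 + 82) + 3) + (158 - 1*(-155)) = (-22/59 + 3) + (158 + 155) = (-22*1/59 + 3) + 313 = (-22/59 + 3) + 313 = 155/59 + 313 = 18622/59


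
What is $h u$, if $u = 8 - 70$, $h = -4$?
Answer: $248$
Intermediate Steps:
$u = -62$ ($u = 8 - 70 = -62$)
$h u = \left(-4\right) \left(-62\right) = 248$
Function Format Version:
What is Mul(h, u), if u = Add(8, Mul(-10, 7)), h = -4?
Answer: 248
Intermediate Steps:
u = -62 (u = Add(8, -70) = -62)
Mul(h, u) = Mul(-4, -62) = 248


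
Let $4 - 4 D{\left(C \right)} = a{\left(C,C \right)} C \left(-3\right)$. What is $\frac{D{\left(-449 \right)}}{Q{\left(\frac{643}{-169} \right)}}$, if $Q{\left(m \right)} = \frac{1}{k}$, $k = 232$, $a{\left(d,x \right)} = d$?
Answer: $35078806$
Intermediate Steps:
$Q{\left(m \right)} = \frac{1}{232}$
$D{\left(C \right)} = 1 + \frac{3 C^{2}}{4}$ ($D{\left(C \right)} = 1 - \frac{C C \left(-3\right)}{4} = 1 - \frac{C^{2} \left(-3\right)}{4} = 1 - \frac{\left(-3\right) C^{2}}{4} = 1 + \frac{3 C^{2}}{4}$)
$\frac{D{\left(-449 \right)}}{Q{\left(\frac{643}{-169} \right)}} = \left(1 + \frac{3 \left(-449\right)^{2}}{4}\right) \frac{1}{\frac{1}{232}} = \left(1 + \frac{3}{4} \cdot 201601\right) 232 = \left(1 + \frac{604803}{4}\right) 232 = \frac{604807}{4} \cdot 232 = 35078806$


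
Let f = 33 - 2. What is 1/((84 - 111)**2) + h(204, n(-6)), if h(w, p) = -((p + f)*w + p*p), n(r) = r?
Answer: -3744143/729 ≈ -5136.0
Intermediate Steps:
f = 31
h(w, p) = -p**2 - w*(31 + p) (h(w, p) = -((p + 31)*w + p*p) = -((31 + p)*w + p**2) = -(w*(31 + p) + p**2) = -(p**2 + w*(31 + p)) = -p**2 - w*(31 + p))
1/((84 - 111)**2) + h(204, n(-6)) = 1/((84 - 111)**2) + (-1*(-6)**2 - 31*204 - 1*(-6)*204) = 1/((-27)**2) + (-1*36 - 6324 + 1224) = 1/729 + (-36 - 6324 + 1224) = 1/729 - 5136 = -3744143/729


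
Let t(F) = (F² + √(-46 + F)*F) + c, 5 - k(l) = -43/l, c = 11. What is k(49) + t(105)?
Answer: 541052/49 + 105*√59 ≈ 11848.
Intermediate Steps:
k(l) = 5 + 43/l (k(l) = 5 - (-43)/l = 5 + 43/l)
t(F) = 11 + F² + F*√(-46 + F) (t(F) = (F² + √(-46 + F)*F) + 11 = (F² + F*√(-46 + F)) + 11 = 11 + F² + F*√(-46 + F))
k(49) + t(105) = (5 + 43/49) + (11 + 105² + 105*√(-46 + 105)) = (5 + 43*(1/49)) + (11 + 11025 + 105*√59) = (5 + 43/49) + (11036 + 105*√59) = 288/49 + (11036 + 105*√59) = 541052/49 + 105*√59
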